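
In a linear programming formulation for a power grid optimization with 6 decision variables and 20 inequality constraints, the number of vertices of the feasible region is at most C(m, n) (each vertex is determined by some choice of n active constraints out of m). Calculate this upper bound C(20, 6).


Each vertex corresponds to some choice of n active constraints out of m, so the number of vertices is at most C(m, n) = m! / (n!(m-n)!).
m = 20, n = 6
Numerator: 20 * 19 * 18 * 17 * 16 * 15
Denominator: 6! = 720
C(20, 6) = 38760


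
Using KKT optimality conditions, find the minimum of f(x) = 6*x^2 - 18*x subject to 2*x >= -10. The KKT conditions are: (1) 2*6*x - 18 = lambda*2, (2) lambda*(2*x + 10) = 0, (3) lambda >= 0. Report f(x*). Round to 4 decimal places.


Step 1: Try lambda = 0 (constraint inactive).
Stationarity: 2*6*x - 18 = 0
x* = 18/(2*6) = 1.5
Check constraint: 2*1.5 = 3.0 >= -10 -- satisfied.
Step 2: Compute optimal value.
f(x*) = 6*1.5^2 - 18*1.5 = -13.5


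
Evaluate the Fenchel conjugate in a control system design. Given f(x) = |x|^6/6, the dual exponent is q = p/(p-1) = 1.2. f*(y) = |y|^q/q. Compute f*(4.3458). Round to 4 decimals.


The conjugate exponent q satisfies 1/p + 1/q = 1.
p = 6, so q = 6/(6 - 1) = 1.2
|y|^q = 4.3458^1.2 = 5.8302
f*(4.3458) = 5.8302 / 1.2 = 4.8585


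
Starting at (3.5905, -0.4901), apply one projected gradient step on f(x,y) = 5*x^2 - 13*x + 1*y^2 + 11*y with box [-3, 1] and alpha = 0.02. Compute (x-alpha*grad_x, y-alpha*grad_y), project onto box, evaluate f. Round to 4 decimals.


Step 1: Compute gradient at (3.5905, -0.4901).
grad_x = 2*5*3.5905 - 13 = 22.905
grad_y = 2*1*-0.4901 + 11 = 10.0198
Step 2: Gradient step.
x_raw = 3.5905 - 0.02*22.905 = 3.1324
y_raw = -0.4901 - 0.02*10.0198 = -0.6905
Step 3: Project onto [-3, 1].
x_proj = clip(3.1324) = 1.0
y_proj = clip(-0.6905) = -0.6905
Step 4: Evaluate f.
f(1.0, -0.6905) = -15.1187


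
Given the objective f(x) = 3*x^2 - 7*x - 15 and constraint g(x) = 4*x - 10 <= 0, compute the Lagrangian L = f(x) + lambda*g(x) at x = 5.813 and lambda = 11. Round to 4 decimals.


Step 1: Evaluate f(x).
f(5.813) = 3*5.813^2 - 7*5.813 - 15 = 45.6819
Step 2: Evaluate g(x).
g(5.813) = 4*5.813 - 10 = 13.252
Step 3: Compute Lagrangian.
L = 45.6819 + 11*13.252 = 191.4539


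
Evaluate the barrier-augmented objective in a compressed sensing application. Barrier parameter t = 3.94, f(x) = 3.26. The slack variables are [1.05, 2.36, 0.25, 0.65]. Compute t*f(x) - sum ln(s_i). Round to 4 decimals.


Step 1: Compute log-barrier.
ln values: [0.0488, 0.8587, -1.3863, -0.4308]
phi = -(0.0488 + 0.8587 - 1.3863 - 0.4308) = 0.9096
Step 2: Compute augmented objective.
t*f(x) = 3.94*3.26 = 12.8444
Total = 12.8444 + 0.9096 = 13.754


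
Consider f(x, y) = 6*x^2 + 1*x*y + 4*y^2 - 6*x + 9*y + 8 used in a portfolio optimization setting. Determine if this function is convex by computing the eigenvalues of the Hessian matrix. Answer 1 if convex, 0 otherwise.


The Hessian of f(x,y) = 6*x^2 + 1*x*y + 4*y^2 - 6*x + 9*y + 8 is:
H = [[12, 1], [1, 8]]
Trace = 12 + 8 = 20
Determinant = 12*8 - (1)^2 = 95
Discriminant = (20)^2 - 4*95 = 20.0
Eigenvalues: lambda_1 = 7.7639, lambda_2 = 12.2361
The function is convex.

1


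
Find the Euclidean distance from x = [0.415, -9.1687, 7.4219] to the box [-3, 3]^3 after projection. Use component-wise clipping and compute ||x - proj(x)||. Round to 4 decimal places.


Project each component onto [-3, 3].
clip(0.415) = 0.415, clip(-9.1687) = -3.0, clip(7.4219) = 3.0
Projection = [0.415, -3.0, 3.0]
Squared diffs: [0.0, 38.0529, 19.5532]
Distance = sqrt(57.6061) = 7.5899


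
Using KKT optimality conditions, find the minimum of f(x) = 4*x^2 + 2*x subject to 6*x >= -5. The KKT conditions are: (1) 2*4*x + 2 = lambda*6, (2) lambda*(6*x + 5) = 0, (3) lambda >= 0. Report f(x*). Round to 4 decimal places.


Step 1: Try lambda = 0 (constraint inactive).
Stationarity: 2*4*x + 2 = 0
x* = -2/(2*4) = -0.25
Check constraint: 6*-0.25 = -1.5 >= -5 -- satisfied.
Step 2: Compute optimal value.
f(x*) = 4*(-0.25)^2 + 2*(-0.25) = -0.25


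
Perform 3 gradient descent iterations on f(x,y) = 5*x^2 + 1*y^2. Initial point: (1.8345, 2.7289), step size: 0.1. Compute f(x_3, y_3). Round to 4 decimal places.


Gradient descent on f(x,y) = 5*x^2 + 1*y^2.
Starting point: (1.8345, 2.7289), alpha = 0.1
Step 1: grad_x = 2*5*1.8345 = 18.345, grad_y = 2*1*2.7289 = 5.4578
  x_1 = 1.8345 - 0.1*18.345 = 0.0
  y_1 = 2.7289 - 0.1*5.4578 = 2.1831
Step 2: grad_x = 2*5*0.0 = 0.0, grad_y = 2*1*2.1831 = 4.3662
  x_2 = 0.0 - 0.1*0.0 = 0.0
  y_2 = 2.1831 - 0.1*4.3662 = 1.7465
Step 3: grad_x = 2*5*0.0 = 0.0, grad_y = 2*1*1.7465 = 3.493
  x_3 = 0.0 - 0.1*0.0 = 0.0
  y_3 = 1.7465 - 0.1*3.493 = 1.3972
f(0.0, 1.3972) = 5*0.0^2 + 1*1.3972^2 = 1.9522


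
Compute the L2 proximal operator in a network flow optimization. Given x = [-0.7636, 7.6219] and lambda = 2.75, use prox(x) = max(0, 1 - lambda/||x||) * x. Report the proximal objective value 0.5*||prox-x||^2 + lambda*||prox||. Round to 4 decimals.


Step 1: Compute ||x||.
||x|| = 7.6601
Step 2: Compute scaling factor.
scale = max(0, 1 - 2.75/7.6601) = 0.641
Step 3: prox(x) = [-0.4895, 4.8856]
||prox(x)|| = 4.9101
Step 4: Proximal objective.
0.5*||prox-x||^2 = 3.7813
lambda*||prox|| = 13.5028
Total = 17.2839


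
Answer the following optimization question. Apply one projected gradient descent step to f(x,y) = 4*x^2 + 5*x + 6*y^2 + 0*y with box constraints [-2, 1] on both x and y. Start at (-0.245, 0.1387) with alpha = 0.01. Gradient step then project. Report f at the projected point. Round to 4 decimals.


Step 1: Compute gradient at (-0.245, 0.1387).
grad_x = 2*4*-0.245 + 5 = 3.04
grad_y = 2*6*0.1387 + 0 = 1.6644
Step 2: Gradient step.
x_raw = -0.245 - 0.01*3.04 = -0.2754
y_raw = 0.1387 - 0.01*1.6644 = 0.1221
Step 3: Project onto [-2, 1].
x_proj = clip(-0.2754) = -0.2754
y_proj = clip(0.1221) = 0.1221
Step 4: Evaluate f.
f(-0.2754, 0.1221) = -0.9842


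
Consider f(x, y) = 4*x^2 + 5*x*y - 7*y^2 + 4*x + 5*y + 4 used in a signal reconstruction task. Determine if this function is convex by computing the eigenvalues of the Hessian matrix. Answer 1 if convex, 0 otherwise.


The Hessian of f(x,y) = 4*x^2 + 5*x*y - 7*y^2 + 4*x + 5*y + 4 is:
H = [[8, 5], [5, -14]]
Trace = 8 - 14 = -6
Determinant = 8*-14 - (5)^2 = -137
Discriminant = (-6)^2 - 4*-137 = 584.0
Eigenvalues: lambda_1 = -15.083, lambda_2 = 9.083
The function is not convex.

0


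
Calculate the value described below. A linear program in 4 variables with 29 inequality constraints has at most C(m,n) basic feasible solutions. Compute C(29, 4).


Each vertex corresponds to some choice of n active constraints out of m, so the number of vertices is at most C(m, n) = m! / (n!(m-n)!).
m = 29, n = 4
Numerator: 29 * 28 * 27 * 26
Denominator: 4! = 24
C(29, 4) = 23751


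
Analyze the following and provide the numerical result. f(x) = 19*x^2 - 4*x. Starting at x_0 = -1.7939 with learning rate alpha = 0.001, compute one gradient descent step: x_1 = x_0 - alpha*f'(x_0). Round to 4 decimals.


We compute the gradient at x_0 and apply the update.
f'(x) = 38*x - 4
f'(-1.7939) = 38*-1.7939 - 4 = -72.1682
x_1 = -1.7939 - 0.001*-72.1682 = -1.7217


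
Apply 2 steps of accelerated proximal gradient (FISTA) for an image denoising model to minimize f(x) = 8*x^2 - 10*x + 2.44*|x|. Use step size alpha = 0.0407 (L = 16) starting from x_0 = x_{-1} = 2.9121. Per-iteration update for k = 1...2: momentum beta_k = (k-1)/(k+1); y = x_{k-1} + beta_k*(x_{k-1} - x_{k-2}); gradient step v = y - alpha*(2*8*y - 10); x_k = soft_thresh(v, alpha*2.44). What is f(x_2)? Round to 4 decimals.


FISTA on f(x) = 8*x^2 - 10*x + 2.44*|x|
L = 16, alpha = 0.0407
Iteration 1: beta = 0.0, y = 2.9121 + 0.0*(2.9121 - 2.9121) = 2.9121
  grad(y) = 36.5936, v = y - alpha*grad = 1.4227
  prox(v) = soft_thresh(1.4227, 0.0993) = 1.3234
Iteration 2: beta = 0.3333, y = 1.3234 + 0.3333*(1.3234 - 2.9121) = 0.7939
  grad(y) = 2.702, v = y - alpha*grad = 0.6839
  prox(v) = soft_thresh(0.6839, 0.0993) = 0.5846
f(x_2) = 8*0.5846^2 - 10*0.5846 + 2.44*|0.5846| = -1.6855


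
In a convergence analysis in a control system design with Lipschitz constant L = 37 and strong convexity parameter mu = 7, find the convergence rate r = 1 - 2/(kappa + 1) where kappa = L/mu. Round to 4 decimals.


Step 1: Compute the condition number.
kappa = L/mu = 37/7 = 5.2857
Step 2: Compute the convergence rate.
r = 1 - 2/(kappa + 1) = 1 - 2*mu/(L + mu) = (L - mu)/(L + mu) = 30/44 = 0.6818


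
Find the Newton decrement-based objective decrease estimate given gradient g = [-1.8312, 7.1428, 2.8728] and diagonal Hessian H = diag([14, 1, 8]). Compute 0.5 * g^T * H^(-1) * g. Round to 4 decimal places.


Step 1: H is diagonal, so H^(-1) * g = [-0.1308, 7.1428, 0.3591].
Step 2: g^T H^(-1) g = sum_i g_i^2 / H_ii
  = (-1.8312)^2/14 + (7.1428)^2/1 + (2.8728)^2/8
  = 0.2395 + 51.0196 + 1.0316 = 52.2907
Step 3: Objective decrease = 0.5 * g^T H^(-1) g = 26.1454


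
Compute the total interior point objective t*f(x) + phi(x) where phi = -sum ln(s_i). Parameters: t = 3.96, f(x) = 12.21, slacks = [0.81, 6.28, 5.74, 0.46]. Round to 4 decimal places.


Step 1: Compute log-barrier.
ln values: [-0.2107, 1.8374, 1.7475, -0.7765]
phi = -(-0.2107 + 1.8374 + 1.7475 - 0.7765) = -2.5976
Step 2: Compute augmented objective.
t*f(x) = 3.96*12.21 = 48.3516
Total = 48.3516 - 2.5976 = 45.754


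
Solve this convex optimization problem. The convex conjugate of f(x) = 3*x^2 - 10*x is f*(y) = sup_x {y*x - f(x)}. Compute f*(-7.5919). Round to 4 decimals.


f*(y) = sup_x {y*x - a*x^2 - b*x} = sup_x {(y-b)*x - a*x^2}
FOC: (y - b) - 2a*x = 0 => x* = (y - b)/(2a)
x* = (-7.5919 + 10)/(2*3) = 0.4014
f*(-7.5919) = (y-b)^2/(4a) = (-7.5919 + 10)^2/(4*3)
= 5.7989/12 = 0.4832


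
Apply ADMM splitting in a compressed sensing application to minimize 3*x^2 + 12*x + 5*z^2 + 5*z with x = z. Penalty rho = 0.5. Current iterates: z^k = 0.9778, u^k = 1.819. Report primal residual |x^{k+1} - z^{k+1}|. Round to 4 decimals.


ADMM iteration with rho = 0.5, z^k = 0.9778, u^k = 1.819
Step 1: x-update.
Minimize 3*x^2 + 12*x + (0.5/2)*(x - 0.9778 + 1.819)^2
FOC: (2*3 + 0.5)*x = -12 + 0.5*(0.9778 - 1.819)
x^{k+1} = -1.9109
Step 2: z-update.
Minimize 5*z^2 + 5*z + (0.5/2)*(-1.9109 - z + 1.819)^2
FOC: (2*5 + 0.5)*z = -5 + 0.5*(-1.9109 + 1.819)
z^{k+1} = -0.4806
Step 3: u-update.
u^{k+1} = 1.819 - 1.9109 + 0.4806 = 0.3887
Step 4: Primal residual = |-1.9109 + 0.4806| = 1.4303


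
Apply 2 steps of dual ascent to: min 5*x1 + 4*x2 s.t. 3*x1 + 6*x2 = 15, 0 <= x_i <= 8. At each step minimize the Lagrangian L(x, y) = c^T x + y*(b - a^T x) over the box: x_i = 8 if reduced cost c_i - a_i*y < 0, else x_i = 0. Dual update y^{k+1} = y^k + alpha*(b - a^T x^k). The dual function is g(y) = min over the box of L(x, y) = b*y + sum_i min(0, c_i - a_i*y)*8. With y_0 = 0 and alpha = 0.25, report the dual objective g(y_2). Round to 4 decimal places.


Dual ascent for LP: min 5*x1 + 4*x2, 3*x1 + 6*x2 = 15, 0 <= x_i <= 8
Step 1: y^k = 0.0, reduced costs: (5.0, 4.0)
  x^k = (0.0, 0.0), subgradient = b - a^T x = 15.0
  y^{k+1} = 0.0 + 0.25*15.0 = 3.75
Step 2: y^k = 3.75, reduced costs: (-6.25, -18.5)
  x^k = (8.0, 8.0), subgradient = b - a^T x = -57.0
  y^{k+1} = 3.75 + 0.25*-57.0 = -10.5
Dual objective at y_2 = -10.5: reduced costs (36.5, 67.0), box minimizer x = (0.0, 0.0)
g(y_2) = b*y + (c1 - a1*y)*x1 + (c2 - a2*y)*x2 = 15*(-10.5) + 36.5*0.0 + 67.0*0.0 = -157.5 + 0.0 + 0.0 = -157.5


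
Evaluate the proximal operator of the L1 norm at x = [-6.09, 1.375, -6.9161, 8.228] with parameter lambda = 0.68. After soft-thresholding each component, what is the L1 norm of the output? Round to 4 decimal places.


Soft-thresholding with lambda = 0.68:
prox(-6.09) = sign(-6.09)*max(|-6.09| - 0.68, 0) = -5.41
prox(1.375) = sign(1.375)*max(|1.375| - 0.68, 0) = 0.695
prox(-6.9161) = sign(-6.9161)*max(|-6.9161| - 0.68, 0) = -6.2361
prox(8.228) = sign(8.228)*max(|8.228| - 0.68, 0) = 7.548
prox(x) = [-5.41, 0.695, -6.2361, 7.548]
||prox(x)||_1 = 5.41 + 0.695 + 6.2361 + 7.548 = 19.8891


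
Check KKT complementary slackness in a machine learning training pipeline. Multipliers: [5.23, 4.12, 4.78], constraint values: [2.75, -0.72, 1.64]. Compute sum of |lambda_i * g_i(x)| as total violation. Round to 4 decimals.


KKT complementary slackness check:
lambda_1 * g_1 = 5.23 * 2.75 = 14.3825
lambda_2 * g_2 = 4.12 * -0.72 = -2.9664
lambda_3 * g_3 = 4.78 * 1.64 = 7.8392
Total violation = 14.3825 + 2.9664 + 7.8392 = 25.1881


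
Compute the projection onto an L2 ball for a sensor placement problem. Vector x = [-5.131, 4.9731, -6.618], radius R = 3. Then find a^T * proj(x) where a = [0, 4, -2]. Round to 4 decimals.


Step 1: Compute ||x|| (intermediates to 6 decimals).
||x|| = sqrt((-5.131)^2 + 4.9731^2 + (-6.618)^2) = 9.739446
Step 2: Project.
Since ||x|| > R, scale = R/||x|| = 3/9.739446 = 0.308026, proj(x) = scale * x
proj(x) = [-1.580481, 1.531844, -2.038516]
Step 3: Dot product.
a^T * proj(x) = 0*(-1.580481) + 4*1.531844 - 2*(-2.038516) = 10.2044


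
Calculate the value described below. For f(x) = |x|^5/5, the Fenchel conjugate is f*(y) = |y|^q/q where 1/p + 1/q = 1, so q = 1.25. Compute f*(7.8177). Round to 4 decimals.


The conjugate exponent q satisfies 1/p + 1/q = 1.
p = 5, so q = 5/(5 - 1) = 1.25
|y|^q = 7.8177^1.25 = 13.0722
f*(7.8177) = 13.0722 / 1.25 = 10.4578


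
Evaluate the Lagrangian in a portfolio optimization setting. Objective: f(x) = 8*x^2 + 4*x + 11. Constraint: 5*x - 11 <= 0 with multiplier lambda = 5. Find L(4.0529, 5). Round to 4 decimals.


Step 1: Evaluate f(x).
f(4.0529) = 8*4.0529^2 + 4*4.0529 + 11 = 158.6196
Step 2: Evaluate g(x).
g(4.0529) = 5*4.0529 - 11 = 9.2645
Step 3: Compute Lagrangian.
L = 158.6196 + 5*9.2645 = 204.9421


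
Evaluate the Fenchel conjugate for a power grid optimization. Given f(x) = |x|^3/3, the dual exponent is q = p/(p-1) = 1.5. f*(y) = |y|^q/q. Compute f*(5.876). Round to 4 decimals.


The conjugate exponent q satisfies 1/p + 1/q = 1.
p = 3, so q = 3/(3 - 1) = 1.5
|y|^q = 5.876^1.5 = 14.2437
f*(5.876) = 14.2437 / 1.5 = 9.4958


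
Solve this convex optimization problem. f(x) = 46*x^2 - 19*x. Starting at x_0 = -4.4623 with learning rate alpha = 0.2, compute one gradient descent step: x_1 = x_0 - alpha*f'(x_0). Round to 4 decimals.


We compute the gradient at x_0 and apply the update.
f'(x) = 92*x - 19
f'(-4.4623) = 92*-4.4623 - 19 = -429.5316
x_1 = -4.4623 - 0.2*-429.5316 = 81.444


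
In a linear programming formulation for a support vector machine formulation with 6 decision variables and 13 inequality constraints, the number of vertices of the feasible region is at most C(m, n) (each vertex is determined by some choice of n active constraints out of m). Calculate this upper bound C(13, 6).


Each vertex corresponds to some choice of n active constraints out of m, so the number of vertices is at most C(m, n) = m! / (n!(m-n)!).
m = 13, n = 6
Numerator: 13 * 12 * 11 * 10 * 9 * 8
Denominator: 6! = 720
C(13, 6) = 1716


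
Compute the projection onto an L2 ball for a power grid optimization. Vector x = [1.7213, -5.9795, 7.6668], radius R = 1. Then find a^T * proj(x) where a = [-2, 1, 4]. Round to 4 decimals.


Step 1: Compute ||x|| (intermediates to 6 decimals).
||x|| = sqrt(1.7213^2 + (-5.9795)^2 + 7.6668^2) = 9.874063
Step 2: Project.
Since ||x|| > R, scale = R/||x|| = 1/9.874063 = 0.101275, proj(x) = scale * x
proj(x) = [0.174325, -0.605574, 0.776455]
Step 3: Dot product.
a^T * proj(x) = -2*0.174325 + 1*(-0.605574) + 4*0.776455 = 2.1516


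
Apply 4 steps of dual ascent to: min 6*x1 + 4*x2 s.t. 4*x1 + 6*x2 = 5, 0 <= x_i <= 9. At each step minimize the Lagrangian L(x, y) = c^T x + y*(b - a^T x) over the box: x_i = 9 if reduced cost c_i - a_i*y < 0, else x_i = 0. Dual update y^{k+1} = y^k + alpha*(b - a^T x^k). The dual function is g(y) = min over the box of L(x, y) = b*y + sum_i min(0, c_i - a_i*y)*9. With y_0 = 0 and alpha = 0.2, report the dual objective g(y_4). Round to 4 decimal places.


Dual ascent for LP: min 6*x1 + 4*x2, 4*x1 + 6*x2 = 5, 0 <= x_i <= 9
Step 1: y^k = 0.0, reduced costs: (6.0, 4.0)
  x^k = (0.0, 0.0), subgradient = b - a^T x = 5.0
  y^{k+1} = 0.0 + 0.2*5.0 = 1.0
Step 2: y^k = 1.0, reduced costs: (2.0, -2.0)
  x^k = (0.0, 9.0), subgradient = b - a^T x = -49.0
  y^{k+1} = 1.0 + 0.2*-49.0 = -8.8
Step 3: y^k = -8.8, reduced costs: (41.2, 56.8)
  x^k = (0.0, 0.0), subgradient = b - a^T x = 5.0
  y^{k+1} = -8.8 + 0.2*5.0 = -7.8
Step 4: y^k = -7.8, reduced costs: (37.2, 50.8)
  x^k = (0.0, 0.0), subgradient = b - a^T x = 5.0
  y^{k+1} = -7.8 + 0.2*5.0 = -6.8
Dual objective at y_4 = -6.8: reduced costs (33.2, 44.8), box minimizer x = (0.0, 0.0)
g(y_4) = b*y + (c1 - a1*y)*x1 + (c2 - a2*y)*x2 = 5*(-6.8) + 33.2*0.0 + 44.8*0.0 = -34.0 + 0.0 + 0.0 = -34.0


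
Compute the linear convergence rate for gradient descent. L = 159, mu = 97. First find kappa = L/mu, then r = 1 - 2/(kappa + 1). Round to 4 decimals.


Step 1: Compute the condition number.
kappa = L/mu = 159/97 = 1.6392
Step 2: Compute the convergence rate.
r = 1 - 2/(kappa + 1) = 1 - 2*mu/(L + mu) = (L - mu)/(L + mu) = 62/256 = 0.2422


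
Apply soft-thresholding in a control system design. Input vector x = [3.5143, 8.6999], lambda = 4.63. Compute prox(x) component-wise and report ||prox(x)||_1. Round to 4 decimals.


Soft-thresholding with lambda = 4.63:
prox(3.5143) = sign(3.5143)*max(|3.5143| - 4.63, 0) = 0.0
prox(8.6999) = sign(8.6999)*max(|8.6999| - 4.63, 0) = 4.0699
prox(x) = [0.0, 4.0699]
||prox(x)||_1 = 0.0 + 4.0699 = 4.0699


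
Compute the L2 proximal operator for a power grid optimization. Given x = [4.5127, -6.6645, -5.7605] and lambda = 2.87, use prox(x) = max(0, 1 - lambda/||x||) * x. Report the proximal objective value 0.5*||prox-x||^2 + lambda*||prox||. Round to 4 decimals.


Step 1: Compute ||x||.
||x|| = 9.8976
Step 2: Compute scaling factor.
scale = max(0, 1 - 2.87/9.8976) = 0.71
Step 3: prox(x) = [3.2042, -4.732, -4.0901]
||prox(x)|| = 7.0276
Step 4: Proximal objective.
0.5*||prox-x||^2 = 4.1185
lambda*||prox|| = 20.1692
Total = 24.2878


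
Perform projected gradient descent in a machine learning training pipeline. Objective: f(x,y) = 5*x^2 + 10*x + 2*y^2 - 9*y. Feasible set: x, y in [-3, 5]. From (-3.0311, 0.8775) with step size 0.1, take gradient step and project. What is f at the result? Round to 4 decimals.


Step 1: Compute gradient at (-3.0311, 0.8775).
grad_x = 2*5*-3.0311 + 10 = -20.311
grad_y = 2*2*0.8775 - 9 = -5.49
Step 2: Gradient step.
x_raw = -3.0311 - 0.1*-20.311 = -1.0
y_raw = 0.8775 - 0.1*-5.49 = 1.4265
Step 3: Project onto [-3, 5].
x_proj = clip(-1.0) = -1.0
y_proj = clip(1.4265) = 1.4265
Step 4: Evaluate f.
f(-1.0, 1.4265) = -13.7687


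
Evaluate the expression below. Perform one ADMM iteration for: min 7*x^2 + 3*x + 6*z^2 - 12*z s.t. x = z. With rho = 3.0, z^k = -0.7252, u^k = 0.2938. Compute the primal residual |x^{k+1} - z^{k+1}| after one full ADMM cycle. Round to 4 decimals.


ADMM iteration with rho = 3.0, z^k = -0.7252, u^k = 0.2938
Step 1: x-update.
Minimize 7*x^2 + 3*x + (3.0/2)*(x + 0.7252 + 0.2938)^2
FOC: (2*7 + 3.0)*x = -3 + 3.0*(-0.7252 - 0.2938)
x^{k+1} = -0.3563
Step 2: z-update.
Minimize 6*z^2 - 12*z + (3.0/2)*(-0.3563 - z + 0.2938)^2
FOC: (2*6 + 3.0)*z = 12 + 3.0*(-0.3563 + 0.2938)
z^{k+1} = 0.7875
Step 3: u-update.
u^{k+1} = 0.2938 - 0.3563 - 0.7875 = -0.85
Step 4: Primal residual = |-0.3563 - 0.7875| = 1.1438


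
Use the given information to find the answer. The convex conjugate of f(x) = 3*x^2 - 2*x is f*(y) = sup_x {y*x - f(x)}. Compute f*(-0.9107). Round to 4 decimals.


f*(y) = sup_x {y*x - a*x^2 - b*x} = sup_x {(y-b)*x - a*x^2}
FOC: (y - b) - 2a*x = 0 => x* = (y - b)/(2a)
x* = (-0.9107 + 2)/(2*3) = 0.1816
f*(-0.9107) = (y-b)^2/(4a) = (-0.9107 + 2)^2/(4*3)
= 1.1866/12 = 0.0989


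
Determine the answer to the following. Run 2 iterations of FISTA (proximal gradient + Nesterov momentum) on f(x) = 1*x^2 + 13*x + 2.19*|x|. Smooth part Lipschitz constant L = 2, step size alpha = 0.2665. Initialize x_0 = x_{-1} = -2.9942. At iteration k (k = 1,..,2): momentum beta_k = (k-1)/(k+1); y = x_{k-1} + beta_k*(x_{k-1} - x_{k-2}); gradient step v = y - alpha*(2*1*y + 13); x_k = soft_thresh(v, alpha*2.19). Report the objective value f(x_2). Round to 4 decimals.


FISTA on f(x) = 1*x^2 + 13*x + 2.19*|x|
L = 2, alpha = 0.2665
Iteration 1: beta = 0.0, y = -2.9942 + 0.0*(-2.9942 + 2.9942) = -2.9942
  grad(y) = 7.0116, v = y - alpha*grad = -4.8628
  prox(v) = soft_thresh(-4.8628, 0.5836) = -4.2792
Iteration 2: beta = 0.3333, y = -4.2792 + 0.3333*(-4.2792 + 2.9942) = -4.7075
  grad(y) = 3.585, v = y - alpha*grad = -5.6629
  prox(v) = soft_thresh(-5.6629, 0.5836) = -5.0793
f(x_2) = 1*(-5.0793)^2 + 13*(-5.0793) + 2.19*|-5.0793| = -29.1079


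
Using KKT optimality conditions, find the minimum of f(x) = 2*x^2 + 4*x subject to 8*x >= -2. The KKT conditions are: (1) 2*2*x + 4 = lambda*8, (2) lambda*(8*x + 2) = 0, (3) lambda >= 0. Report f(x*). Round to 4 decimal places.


Step 1: Try lambda = 0 (constraint inactive).
x_unc = -4/(2*2) = -1.0
Check: 8*-1.0 = -8.0 < -2 -- violated!
Step 2: Constraint must be active: 8*x = -2
x* = -2/8 = -0.25
lambda = (2*2*(-0.25) + 4)/8 = 0.375
Step 3: Compute optimal value.
f(x*) = 2*(-0.25)^2 + 4*(-0.25) = -0.875


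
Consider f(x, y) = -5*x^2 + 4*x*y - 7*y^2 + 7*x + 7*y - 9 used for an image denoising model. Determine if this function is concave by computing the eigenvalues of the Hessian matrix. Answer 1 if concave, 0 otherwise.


The Hessian of f(x,y) = -5*x^2 + 4*x*y - 7*y^2 + 7*x + 7*y - 9 is:
H = [[-10, 4], [4, -14]]
Trace = -10 - 14 = -24
Determinant = -10*-14 - (4)^2 = 124
Discriminant = (-24)^2 - 4*124 = 80.0
Eigenvalues: lambda_1 = -16.4721, lambda_2 = -7.5279
The function is concave.

1


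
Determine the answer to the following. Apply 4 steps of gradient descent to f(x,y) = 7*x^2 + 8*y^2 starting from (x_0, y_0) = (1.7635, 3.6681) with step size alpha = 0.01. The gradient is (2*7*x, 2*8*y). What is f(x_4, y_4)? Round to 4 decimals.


Gradient descent on f(x,y) = 7*x^2 + 8*y^2.
Starting point: (1.7635, 3.6681), alpha = 0.01
Step 1: grad_x = 2*7*1.7635 = 24.689, grad_y = 2*8*3.6681 = 58.6896
  x_1 = 1.7635 - 0.01*24.689 = 1.5166
  y_1 = 3.6681 - 0.01*58.6896 = 3.0812
Step 2: grad_x = 2*7*1.5166 = 21.2325, grad_y = 2*8*3.0812 = 49.2993
  x_2 = 1.5166 - 0.01*21.2325 = 1.3043
  y_2 = 3.0812 - 0.01*49.2993 = 2.5882
Step 3: grad_x = 2*7*1.3043 = 18.26, grad_y = 2*8*2.5882 = 41.4114
  x_3 = 1.3043 - 0.01*18.26 = 1.1217
  y_3 = 2.5882 - 0.01*41.4114 = 2.1741
Step 4: grad_x = 2*7*1.1217 = 15.7036, grad_y = 2*8*2.1741 = 34.7856
  x_4 = 1.1217 - 0.01*15.7036 = 0.9646
  y_4 = 2.1741 - 0.01*34.7856 = 1.8262
f(0.9646, 1.8262) = 7*0.9646^2 + 8*1.8262^2 = 33.1951


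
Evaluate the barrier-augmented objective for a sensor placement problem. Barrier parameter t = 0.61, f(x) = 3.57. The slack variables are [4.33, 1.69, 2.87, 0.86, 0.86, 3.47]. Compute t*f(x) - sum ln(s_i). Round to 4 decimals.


Step 1: Compute log-barrier.
ln values: [1.4656, 0.5247, 1.0543, -0.1508, -0.1508, 1.2442]
phi = -(1.4656 + 0.5247 + 1.0543 - 0.1508 - 0.1508 + 1.2442) = -3.9871
Step 2: Compute augmented objective.
t*f(x) = 0.61*3.57 = 2.1777
Total = 2.1777 - 3.9871 = -1.8094


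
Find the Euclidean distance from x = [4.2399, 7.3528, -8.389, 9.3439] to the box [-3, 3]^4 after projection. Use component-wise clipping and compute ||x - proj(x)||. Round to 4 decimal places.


Project each component onto [-3, 3].
clip(4.2399) = 3.0, clip(7.3528) = 3.0, clip(-8.389) = -3.0, clip(9.3439) = 3.0
Projection = [3.0, 3.0, -3.0, 3.0]
Squared diffs: [1.5374, 18.9469, 29.0413, 40.2451]
Distance = sqrt(89.7707) = 9.4747


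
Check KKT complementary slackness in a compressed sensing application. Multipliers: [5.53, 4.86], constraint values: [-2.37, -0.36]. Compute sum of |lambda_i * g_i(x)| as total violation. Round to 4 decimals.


KKT complementary slackness check:
lambda_1 * g_1 = 5.53 * -2.37 = -13.1061
lambda_2 * g_2 = 4.86 * -0.36 = -1.7496
Total violation = 13.1061 + 1.7496 = 14.8557


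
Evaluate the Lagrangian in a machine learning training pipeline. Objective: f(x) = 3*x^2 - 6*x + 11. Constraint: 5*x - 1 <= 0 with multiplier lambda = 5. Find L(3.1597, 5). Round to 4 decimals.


Step 1: Evaluate f(x).
f(3.1597) = 3*3.1597^2 - 6*3.1597 + 11 = 21.9929
Step 2: Evaluate g(x).
g(3.1597) = 5*3.1597 - 1 = 14.7985
Step 3: Compute Lagrangian.
L = 21.9929 + 5*14.7985 = 95.9854


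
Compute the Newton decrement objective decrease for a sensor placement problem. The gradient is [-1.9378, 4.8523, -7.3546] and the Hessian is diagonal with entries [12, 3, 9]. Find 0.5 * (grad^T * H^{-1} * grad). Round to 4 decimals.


Step 1: H is diagonal, so H^(-1) * g = [-0.1615, 1.6174, -0.8172].
Step 2: g^T H^(-1) g = sum_i g_i^2 / H_ii
  = (-1.9378)^2/12 + (4.8523)^2/3 + (-7.3546)^2/9
  = 0.3129 + 7.8483 + 6.01 = 14.1712
Step 3: Objective decrease = 0.5 * g^T H^(-1) g = 7.0856


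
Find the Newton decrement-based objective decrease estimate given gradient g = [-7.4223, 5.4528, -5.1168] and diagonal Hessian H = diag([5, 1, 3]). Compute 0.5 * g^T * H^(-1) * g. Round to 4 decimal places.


Step 1: H is diagonal, so H^(-1) * g = [-1.4845, 5.4528, -1.7056].
Step 2: g^T H^(-1) g = sum_i g_i^2 / H_ii
  = (-7.4223)^2/5 + (5.4528)^2/1 + (-5.1168)^2/3
  = 11.0181 + 29.733 + 8.7272 = 49.4783
Step 3: Objective decrease = 0.5 * g^T H^(-1) g = 24.7392


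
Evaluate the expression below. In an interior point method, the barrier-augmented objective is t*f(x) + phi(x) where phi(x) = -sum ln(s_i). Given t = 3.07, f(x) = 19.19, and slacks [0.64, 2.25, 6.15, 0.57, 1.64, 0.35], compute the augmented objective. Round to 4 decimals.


Step 1: Compute log-barrier.
ln values: [-0.4463, 0.8109, 1.8165, -0.5621, 0.4947, -1.0498]
phi = -(-0.4463 + 0.8109 + 1.8165 - 0.5621 + 0.4947 - 1.0498) = -1.0639
Step 2: Compute augmented objective.
t*f(x) = 3.07*19.19 = 58.9133
Total = 58.9133 - 1.0639 = 57.8494


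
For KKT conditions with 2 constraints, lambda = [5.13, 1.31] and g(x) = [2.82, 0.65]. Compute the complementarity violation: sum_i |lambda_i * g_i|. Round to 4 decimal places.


KKT complementary slackness check:
lambda_1 * g_1 = 5.13 * 2.82 = 14.4666
lambda_2 * g_2 = 1.31 * 0.65 = 0.8515
Total violation = 14.4666 + 0.8515 = 15.3181


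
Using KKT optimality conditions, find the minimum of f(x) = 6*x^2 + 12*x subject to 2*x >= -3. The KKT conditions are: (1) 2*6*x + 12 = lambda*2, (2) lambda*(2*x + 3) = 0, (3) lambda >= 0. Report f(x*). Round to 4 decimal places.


Step 1: Try lambda = 0 (constraint inactive).
Stationarity: 2*6*x + 12 = 0
x* = -12/(2*6) = -1.0
Check constraint: 2*-1.0 = -2.0 >= -3 -- satisfied.
Step 2: Compute optimal value.
f(x*) = 6*(-1.0)^2 + 12*(-1.0) = -6.0


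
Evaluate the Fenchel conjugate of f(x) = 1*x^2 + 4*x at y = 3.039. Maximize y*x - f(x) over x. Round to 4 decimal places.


f*(y) = sup_x {y*x - a*x^2 - b*x} = sup_x {(y-b)*x - a*x^2}
FOC: (y - b) - 2a*x = 0 => x* = (y - b)/(2a)
x* = (3.039 - 4)/(2*1) = -0.4805
f*(3.039) = (y-b)^2/(4a) = (3.039 - 4)^2/(4*1)
= 0.9235/4 = 0.2309


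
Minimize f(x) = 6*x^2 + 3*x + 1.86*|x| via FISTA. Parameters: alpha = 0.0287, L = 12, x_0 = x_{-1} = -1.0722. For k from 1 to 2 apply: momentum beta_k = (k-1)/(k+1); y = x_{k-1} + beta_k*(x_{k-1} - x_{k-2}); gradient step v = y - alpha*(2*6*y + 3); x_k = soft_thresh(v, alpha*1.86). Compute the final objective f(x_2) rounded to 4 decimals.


FISTA on f(x) = 6*x^2 + 3*x + 1.86*|x|
L = 12, alpha = 0.0287
Iteration 1: beta = 0.0, y = -1.0722 + 0.0*(-1.0722 + 1.0722) = -1.0722
  grad(y) = -9.8664, v = y - alpha*grad = -0.789
  prox(v) = soft_thresh(-0.789, 0.0534) = -0.7357
Iteration 2: beta = 0.3333, y = -0.7357 + 0.3333*(-0.7357 + 1.0722) = -0.6235
  grad(y) = -4.4816, v = y - alpha*grad = -0.4948
  prox(v) = soft_thresh(-0.4948, 0.0534) = -0.4415
f(x_2) = 6*(-0.4415)^2 + 3*(-0.4415) + 1.86*|-0.4415| = 0.6661


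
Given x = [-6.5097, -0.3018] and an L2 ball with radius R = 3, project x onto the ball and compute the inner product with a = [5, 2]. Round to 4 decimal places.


Step 1: Compute ||x|| (intermediates to 6 decimals).
||x|| = sqrt((-6.5097)^2 + (-0.3018)^2) = 6.516692
Step 2: Project.
Since ||x|| > R, scale = R/||x|| = 3/6.516692 = 0.460356, proj(x) = scale * x
proj(x) = [-2.996779, -0.138935]
Step 3: Dot product.
a^T * proj(x) = 5*(-2.996779) + 2*(-0.138935) = -15.2618


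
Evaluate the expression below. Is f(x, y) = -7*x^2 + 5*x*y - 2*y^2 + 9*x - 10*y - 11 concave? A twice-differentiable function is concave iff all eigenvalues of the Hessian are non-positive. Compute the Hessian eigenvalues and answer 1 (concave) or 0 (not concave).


The Hessian of f(x,y) = -7*x^2 + 5*x*y - 2*y^2 + 9*x - 10*y - 11 is:
H = [[-14, 5], [5, -4]]
Trace = -14 - 4 = -18
Determinant = -14*-4 - (5)^2 = 31
Discriminant = (-18)^2 - 4*31 = 200.0
Eigenvalues: lambda_1 = -16.0711, lambda_2 = -1.9289
The function is concave.

1


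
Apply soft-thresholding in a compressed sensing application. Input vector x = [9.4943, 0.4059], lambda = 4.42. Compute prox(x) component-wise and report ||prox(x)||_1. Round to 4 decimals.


Soft-thresholding with lambda = 4.42:
prox(9.4943) = sign(9.4943)*max(|9.4943| - 4.42, 0) = 5.0743
prox(0.4059) = sign(0.4059)*max(|0.4059| - 4.42, 0) = 0.0
prox(x) = [5.0743, 0.0]
||prox(x)||_1 = 5.0743 + 0.0 = 5.0743


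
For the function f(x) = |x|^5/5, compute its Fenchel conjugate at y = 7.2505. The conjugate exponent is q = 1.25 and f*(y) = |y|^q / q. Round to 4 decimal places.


The conjugate exponent q satisfies 1/p + 1/q = 1.
p = 5, so q = 5/(5 - 1) = 1.25
|y|^q = 7.2505^1.25 = 11.8976
f*(7.2505) = 11.8976 / 1.25 = 9.5181


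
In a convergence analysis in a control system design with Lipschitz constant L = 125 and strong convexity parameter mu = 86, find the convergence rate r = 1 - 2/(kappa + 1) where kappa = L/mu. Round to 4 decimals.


Step 1: Compute the condition number.
kappa = L/mu = 125/86 = 1.4535
Step 2: Compute the convergence rate.
r = 1 - 2/(kappa + 1) = 1 - 2*mu/(L + mu) = (L - mu)/(L + mu) = 39/211 = 0.1848


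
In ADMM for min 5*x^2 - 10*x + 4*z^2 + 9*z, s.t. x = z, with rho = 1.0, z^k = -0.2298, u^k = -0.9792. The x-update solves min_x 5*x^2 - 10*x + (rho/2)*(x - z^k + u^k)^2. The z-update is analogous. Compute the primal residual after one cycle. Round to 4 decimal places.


ADMM iteration with rho = 1.0, z^k = -0.2298, u^k = -0.9792
Step 1: x-update.
Minimize 5*x^2 - 10*x + (1.0/2)*(x + 0.2298 - 0.9792)^2
FOC: (2*5 + 1.0)*x = 10 + 1.0*(-0.2298 + 0.9792)
x^{k+1} = 0.9772
Step 2: z-update.
Minimize 4*z^2 + 9*z + (1.0/2)*(0.9772 - z - 0.9792)^2
FOC: (2*4 + 1.0)*z = -9 + 1.0*(0.9772 - 0.9792)
z^{k+1} = -1.0002
Step 3: u-update.
u^{k+1} = -0.9792 + 0.9772 + 1.0002 = 0.9982
Step 4: Primal residual = |0.9772 + 1.0002| = 1.9774


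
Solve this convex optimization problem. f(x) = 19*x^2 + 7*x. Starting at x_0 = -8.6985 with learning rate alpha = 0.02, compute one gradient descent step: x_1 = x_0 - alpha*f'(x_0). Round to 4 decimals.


We compute the gradient at x_0 and apply the update.
f'(x) = 38*x + 7
f'(-8.6985) = 38*-8.6985 + 7 = -323.543
x_1 = -8.6985 - 0.02*-323.543 = -2.2276


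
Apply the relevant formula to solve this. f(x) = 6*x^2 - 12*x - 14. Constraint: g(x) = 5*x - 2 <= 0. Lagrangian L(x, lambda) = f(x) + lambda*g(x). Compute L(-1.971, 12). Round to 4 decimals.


Step 1: Evaluate f(x).
f(-1.971) = 6*(-1.971)^2 - 12*(-1.971) - 14 = 32.961
Step 2: Evaluate g(x).
g(-1.971) = 5*-1.971 - 2 = -11.855
Step 3: Compute Lagrangian.
L = 32.961 + 12*-11.855 = -109.299


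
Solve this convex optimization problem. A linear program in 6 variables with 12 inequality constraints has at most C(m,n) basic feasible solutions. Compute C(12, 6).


Each vertex corresponds to some choice of n active constraints out of m, so the number of vertices is at most C(m, n) = m! / (n!(m-n)!).
m = 12, n = 6
Numerator: 12 * 11 * 10 * 9 * 8 * 7
Denominator: 6! = 720
C(12, 6) = 924


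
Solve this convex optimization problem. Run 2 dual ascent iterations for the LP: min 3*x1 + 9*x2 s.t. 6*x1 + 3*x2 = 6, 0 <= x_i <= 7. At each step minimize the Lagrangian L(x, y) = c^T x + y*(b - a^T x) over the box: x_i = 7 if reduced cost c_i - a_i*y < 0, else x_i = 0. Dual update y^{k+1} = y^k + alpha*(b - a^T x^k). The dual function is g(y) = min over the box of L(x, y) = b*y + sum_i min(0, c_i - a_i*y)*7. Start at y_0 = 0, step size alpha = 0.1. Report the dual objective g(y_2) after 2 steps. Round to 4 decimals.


Dual ascent for LP: min 3*x1 + 9*x2, 6*x1 + 3*x2 = 6, 0 <= x_i <= 7
Step 1: y^k = 0.0, reduced costs: (3.0, 9.0)
  x^k = (0.0, 0.0), subgradient = b - a^T x = 6.0
  y^{k+1} = 0.0 + 0.1*6.0 = 0.6
Step 2: y^k = 0.6, reduced costs: (-0.6, 7.2)
  x^k = (7.0, 0.0), subgradient = b - a^T x = -36.0
  y^{k+1} = 0.6 + 0.1*-36.0 = -3.0
Dual objective at y_2 = -3.0: reduced costs (21.0, 18.0), box minimizer x = (0.0, 0.0)
g(y_2) = b*y + (c1 - a1*y)*x1 + (c2 - a2*y)*x2 = 6*(-3.0) + 21.0*0.0 + 18.0*0.0 = -18.0 + 0.0 + 0.0 = -18.0


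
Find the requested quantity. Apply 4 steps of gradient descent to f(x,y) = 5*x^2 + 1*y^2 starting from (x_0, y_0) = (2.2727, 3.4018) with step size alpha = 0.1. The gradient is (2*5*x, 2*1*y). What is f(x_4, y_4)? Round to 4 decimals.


Gradient descent on f(x,y) = 5*x^2 + 1*y^2.
Starting point: (2.2727, 3.4018), alpha = 0.1
Step 1: grad_x = 2*5*2.2727 = 22.727, grad_y = 2*1*3.4018 = 6.8036
  x_1 = 2.2727 - 0.1*22.727 = 0.0
  y_1 = 3.4018 - 0.1*6.8036 = 2.7214
Step 2: grad_x = 2*5*0.0 = 0.0, grad_y = 2*1*2.7214 = 5.4429
  x_2 = 0.0 - 0.1*0.0 = 0.0
  y_2 = 2.7214 - 0.1*5.4429 = 2.1772
Step 3: grad_x = 2*5*0.0 = 0.0, grad_y = 2*1*2.1772 = 4.3543
  x_3 = 0.0 - 0.1*0.0 = 0.0
  y_3 = 2.1772 - 0.1*4.3543 = 1.7417
Step 4: grad_x = 2*5*0.0 = 0.0, grad_y = 2*1*1.7417 = 3.4834
  x_4 = 0.0 - 0.1*0.0 = 0.0
  y_4 = 1.7417 - 0.1*3.4834 = 1.3934
f(0.0, 1.3934) = 5*0.0^2 + 1*1.3934^2 = 1.9415


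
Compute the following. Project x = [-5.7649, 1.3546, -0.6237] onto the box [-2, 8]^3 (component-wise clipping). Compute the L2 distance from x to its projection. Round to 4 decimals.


Project each component onto [-2, 8].
clip(-5.7649) = -2.0, clip(1.3546) = 1.3546, clip(-0.6237) = -0.6237
Projection = [-2.0, 1.3546, -0.6237]
Squared diffs: [14.1745, 0.0, 0.0]
Distance = sqrt(14.1745) = 3.7649


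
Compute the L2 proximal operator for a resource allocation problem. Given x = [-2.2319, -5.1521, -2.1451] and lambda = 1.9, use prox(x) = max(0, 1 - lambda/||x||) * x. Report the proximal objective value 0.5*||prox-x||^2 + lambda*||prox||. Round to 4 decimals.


Step 1: Compute ||x||.
||x|| = 6.0106
Step 2: Compute scaling factor.
scale = max(0, 1 - 1.9/6.0106) = 0.6839
Step 3: prox(x) = [-1.5264, -3.5235, -1.467]
||prox(x)|| = 4.1106
Step 4: Proximal objective.
0.5*||prox-x||^2 = 1.805
lambda*||prox|| = 7.8101
Total = 9.6151


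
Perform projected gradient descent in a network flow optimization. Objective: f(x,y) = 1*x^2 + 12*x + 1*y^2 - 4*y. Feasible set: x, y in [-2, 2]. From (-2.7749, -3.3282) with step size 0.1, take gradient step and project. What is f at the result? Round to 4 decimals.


Step 1: Compute gradient at (-2.7749, -3.3282).
grad_x = 2*1*-2.7749 + 12 = 6.4502
grad_y = 2*1*-3.3282 - 4 = -10.6564
Step 2: Gradient step.
x_raw = -2.7749 - 0.1*6.4502 = -3.4199
y_raw = -3.3282 - 0.1*-10.6564 = -2.2626
Step 3: Project onto [-2, 2].
x_proj = clip(-3.4199) = -2.0
y_proj = clip(-2.2626) = -2.0
Step 4: Evaluate f.
f(-2.0, -2.0) = -8.0


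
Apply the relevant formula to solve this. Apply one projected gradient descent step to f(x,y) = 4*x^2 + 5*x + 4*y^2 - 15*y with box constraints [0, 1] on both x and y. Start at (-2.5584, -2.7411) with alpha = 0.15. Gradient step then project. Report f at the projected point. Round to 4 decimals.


Step 1: Compute gradient at (-2.5584, -2.7411).
grad_x = 2*4*-2.5584 + 5 = -15.4672
grad_y = 2*4*-2.7411 - 15 = -36.9288
Step 2: Gradient step.
x_raw = -2.5584 - 0.15*-15.4672 = -0.2383
y_raw = -2.7411 - 0.15*-36.9288 = 2.7982
Step 3: Project onto [0, 1].
x_proj = clip(-0.2383) = 0.0
y_proj = clip(2.7982) = 1.0
Step 4: Evaluate f.
f(0.0, 1.0) = -11.0


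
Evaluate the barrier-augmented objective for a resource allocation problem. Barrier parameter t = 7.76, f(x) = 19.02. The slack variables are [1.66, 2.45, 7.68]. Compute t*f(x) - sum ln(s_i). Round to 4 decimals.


Step 1: Compute log-barrier.
ln values: [0.5068, 0.8961, 2.0386]
phi = -(0.5068 + 0.8961 + 2.0386) = -3.4415
Step 2: Compute augmented objective.
t*f(x) = 7.76*19.02 = 147.5952
Total = 147.5952 - 3.4415 = 144.1537


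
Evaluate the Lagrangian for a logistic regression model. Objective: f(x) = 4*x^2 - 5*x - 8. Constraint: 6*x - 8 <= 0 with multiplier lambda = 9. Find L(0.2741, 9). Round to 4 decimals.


Step 1: Evaluate f(x).
f(0.2741) = 4*0.2741^2 - 5*0.2741 - 8 = -9.07
Step 2: Evaluate g(x).
g(0.2741) = 6*0.2741 - 8 = -6.3554
Step 3: Compute Lagrangian.
L = -9.07 + 9*-6.3554 = -66.2686


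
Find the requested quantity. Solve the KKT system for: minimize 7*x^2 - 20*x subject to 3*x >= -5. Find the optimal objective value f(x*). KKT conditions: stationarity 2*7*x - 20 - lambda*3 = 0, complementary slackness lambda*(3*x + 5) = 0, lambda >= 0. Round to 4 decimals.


Step 1: Try lambda = 0 (constraint inactive).
Stationarity: 2*7*x - 20 = 0
x* = 20/(2*7) = 10/7 = 1.4286 (rounded; the exact value 10/7 is used below)
Check constraint: 3*1.4286 = 4.2858 >= -5 -- satisfied.
Step 2: Compute optimal value.
f(x*) = 7*(10/7)^2 - 20*(10/7) = -14.2857


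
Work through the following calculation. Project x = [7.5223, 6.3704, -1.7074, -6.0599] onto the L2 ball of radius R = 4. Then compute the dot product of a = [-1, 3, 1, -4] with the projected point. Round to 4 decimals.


Step 1: Compute ||x|| (intermediates to 6 decimals).
||x|| = sqrt(7.5223^2 + 6.3704^2 + (-1.7074)^2 + (-6.0599)^2) = 11.69635
Step 2: Project.
Since ||x|| > R, scale = R/||x|| = 4/11.69635 = 0.341987, proj(x) = scale * x
proj(x) = [2.572529, 2.178594, -0.583909, -2.072407]
Step 3: Dot product.
a^T * proj(x) = -1*2.572529 + 3*2.178594 + 1*(-0.583909) - 4*(-2.072407) = 11.669


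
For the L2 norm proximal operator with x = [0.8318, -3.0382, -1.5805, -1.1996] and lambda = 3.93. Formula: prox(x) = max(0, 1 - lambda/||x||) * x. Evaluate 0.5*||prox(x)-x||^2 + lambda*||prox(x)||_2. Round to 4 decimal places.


Step 1: Compute ||x||.
||x|| = 3.7228
Step 2: Compute scaling factor.
scale = max(0, 1 - 3.93/3.7228) = 0.0
Step 3: prox(x) = [0.0, -0.0, -0.0, -0.0]
||prox(x)|| = 0.0
Step 4: Proximal objective.
0.5*||prox-x||^2 = 6.9298
lambda*||prox|| = 0.0
Total = 6.9298


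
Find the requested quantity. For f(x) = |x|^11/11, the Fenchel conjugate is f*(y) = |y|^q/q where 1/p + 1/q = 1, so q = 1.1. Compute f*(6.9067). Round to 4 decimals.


The conjugate exponent q satisfies 1/p + 1/q = 1.
p = 11, so q = 11/(11 - 1) = 1.1
|y|^q = 6.9067^1.1 = 8.3791
f*(6.9067) = 8.3791 / 1.1 = 7.6174


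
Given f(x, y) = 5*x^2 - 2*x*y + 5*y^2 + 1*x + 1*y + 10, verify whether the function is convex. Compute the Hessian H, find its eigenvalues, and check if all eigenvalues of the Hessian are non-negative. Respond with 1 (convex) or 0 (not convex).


The Hessian of f(x,y) = 5*x^2 - 2*x*y + 5*y^2 + 1*x + 1*y + 10 is:
H = [[10, -2], [-2, 10]]
Trace = 10 + 10 = 20
Determinant = 10*10 - (-2)^2 = 96
Discriminant = (20)^2 - 4*96 = 16.0
Eigenvalues: lambda_1 = 8.0, lambda_2 = 12.0
The function is convex.

1


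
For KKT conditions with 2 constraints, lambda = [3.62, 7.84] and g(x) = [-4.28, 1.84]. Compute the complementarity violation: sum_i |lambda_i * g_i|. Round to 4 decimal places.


KKT complementary slackness check:
lambda_1 * g_1 = 3.62 * -4.28 = -15.4936
lambda_2 * g_2 = 7.84 * 1.84 = 14.4256
Total violation = 15.4936 + 14.4256 = 29.9192


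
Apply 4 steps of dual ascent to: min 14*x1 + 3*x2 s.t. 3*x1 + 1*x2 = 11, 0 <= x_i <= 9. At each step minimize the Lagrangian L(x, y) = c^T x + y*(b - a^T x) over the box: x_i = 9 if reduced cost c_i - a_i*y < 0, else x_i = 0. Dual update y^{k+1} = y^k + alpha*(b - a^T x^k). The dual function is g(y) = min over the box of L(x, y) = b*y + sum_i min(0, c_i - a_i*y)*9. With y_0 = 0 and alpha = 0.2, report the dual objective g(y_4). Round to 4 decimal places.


Dual ascent for LP: min 14*x1 + 3*x2, 3*x1 + 1*x2 = 11, 0 <= x_i <= 9
Step 1: y^k = 0.0, reduced costs: (14.0, 3.0)
  x^k = (0.0, 0.0), subgradient = b - a^T x = 11.0
  y^{k+1} = 0.0 + 0.2*11.0 = 2.2
Step 2: y^k = 2.2, reduced costs: (7.4, 0.8)
  x^k = (0.0, 0.0), subgradient = b - a^T x = 11.0
  y^{k+1} = 2.2 + 0.2*11.0 = 4.4
Step 3: y^k = 4.4, reduced costs: (0.8, -1.4)
  x^k = (0.0, 9.0), subgradient = b - a^T x = 2.0
  y^{k+1} = 4.4 + 0.2*2.0 = 4.8
Step 4: y^k = 4.8, reduced costs: (-0.4, -1.8)
  x^k = (9.0, 9.0), subgradient = b - a^T x = -25.0
  y^{k+1} = 4.8 + 0.2*-25.0 = -0.2
Dual objective at y_4 = -0.2: reduced costs (14.6, 3.2), box minimizer x = (0.0, 0.0)
g(y_4) = b*y + (c1 - a1*y)*x1 + (c2 - a2*y)*x2 = 11*(-0.2) + 14.6*0.0 + 3.2*0.0 = -2.2 + 0.0 + 0.0 = -2.2
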